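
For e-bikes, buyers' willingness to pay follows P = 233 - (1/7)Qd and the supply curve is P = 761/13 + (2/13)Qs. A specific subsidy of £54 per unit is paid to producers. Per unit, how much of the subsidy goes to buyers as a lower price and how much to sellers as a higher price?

Pre-subsidy: 233 - (1/7)Q = 761/13 + (2/13)Q gives Q* = 588 and P* = 149.
With the subsidy, sellers receive Ps = Pb + 54 for each unit, where Pb is the price buyers pay.
On the curves, Pb = 233 - (1/7)Q and Ps = 761/13 + (2/13)Q; the wedge Ps − Pb = 54 gives 761/13 + (2/13)Q − (233 - (1/7)Q) = 54, so Q' = 770.
Then Pb = 233 − (1/7)·770 = 123 and Ps = 761/13 + (2/13)·770 = 177.
Buyers' price falls by P* − Pb = 149 − 123 = 26; sellers' price rises by Ps − P* = 177 − 149 = 28.

Buyers gain £26 per unit; sellers gain £28 per unit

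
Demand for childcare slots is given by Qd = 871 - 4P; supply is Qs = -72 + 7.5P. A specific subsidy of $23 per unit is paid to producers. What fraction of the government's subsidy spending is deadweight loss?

DWL / government spending = 10/201

Pre-subsidy: 871 - 4P = -72 + 7.5P gives P* = 82, Q* = 543.
With the subsidy, sellers receive Ps = Pb + 23 for each unit, where Pb is the price buyers pay.
Supply in terms of Pb becomes Qs = -72 + 7.5(Pb + 23) = 100.5 + 7.5Pb. Setting this equal to demand: 871 - 4Pb = 100.5 + 7.5Pb, so Pb = 67.
Sellers receive Ps = 67 + 23 = 90; Q' = 871 − 4·67 = 603.
ΔCS = ½(543 + 603)(82 − 67) = 8595; ΔPS = ½(543 + 603)(90 − 82) = 4584.
Government spending = 23 × 603 = 13869.
DWL = ½ × 23 × (603 − 543) = 690; fraction = 690 / 13869 = 10/201.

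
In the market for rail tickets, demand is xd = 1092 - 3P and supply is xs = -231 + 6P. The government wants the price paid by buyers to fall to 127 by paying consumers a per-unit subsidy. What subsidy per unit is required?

At a buyer price of 127, quantity demanded is 1092 − 3·127 = 711.
Sellers supply 711 only when they receive Ps with -231 + 6·Ps = 711, i.e. Ps = 157.
s = Ps − Pb = 157 − 127 = 30.

Required subsidy s = 30 per unit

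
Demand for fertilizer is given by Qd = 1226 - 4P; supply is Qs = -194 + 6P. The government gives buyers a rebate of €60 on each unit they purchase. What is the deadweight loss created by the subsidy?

Deadweight loss = €4320

Pre-subsidy: 1226 - 4P = -194 + 6P gives P* = 142, Q* = 658.
With the rebate, buyers effectively pay Pb = Ps − 60, where Ps is the price sellers receive.
Demand in terms of Ps becomes Qd = 1226 − 4(Ps − 60) = 1466 - 4Ps. Setting this equal to supply: 1466 - 4Ps = -194 + 6Ps, so Ps = 166.
Buyers pay Pb = 166 − 60 = 106; Q' = -194 + 6·166 = 802.
The subsidy expands output by 802 − 658 = 144 past the efficient level; on those units the gap between marginal cost and willingness to pay runs from 0 up to 60.
DWL = ½ × 60 × 144 = 4320.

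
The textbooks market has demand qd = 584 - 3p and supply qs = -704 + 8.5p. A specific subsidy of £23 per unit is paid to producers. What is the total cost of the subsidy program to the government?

Government cost = £6877

Pre-subsidy: 584 - 3p = -704 + 8.5p gives p* = 112, q* = 248.
With the subsidy, sellers receive ps = pb + 23 for each unit, where pb is the price buyers pay.
Supply in terms of pb becomes qs = -704 + 8.5(pb + 23) = -508.5 + 8.5pb. Setting this equal to demand: 584 - 3pb = -508.5 + 8.5pb, so pb = 95.
Sellers receive ps = 95 + 23 = 118; q' = 584 − 3·95 = 299.
Government outlay = subsidy × quantity = 23 × 299 = 6877.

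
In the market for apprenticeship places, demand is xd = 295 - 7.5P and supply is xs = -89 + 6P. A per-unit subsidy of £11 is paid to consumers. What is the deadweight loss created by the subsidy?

Deadweight loss = 605/3

Pre-subsidy: 295 - 7.5P = -89 + 6P gives P* = 256/9, x* = 245/3.
With the rebate, buyers effectively pay Pb = Ps − 11, where Ps is the price sellers receive.
Demand in terms of Ps becomes xd = 295 − 7.5(Ps − 11) = 377.5 - 7.5Ps. Setting this equal to supply: 377.5 - 7.5Ps = -89 + 6Ps, so Ps = 311/9.
Buyers pay Pb = 311/9 − 11 = 212/9; x' = -89 + 6·(311/9) = 355/3.
The subsidy expands output by 355/3 − 245/3 = 110/3 past the efficient level; on those units the gap between marginal cost and willingness to pay runs from 0 up to 11.
DWL = ½ × 11 × 110/3 = 605/3.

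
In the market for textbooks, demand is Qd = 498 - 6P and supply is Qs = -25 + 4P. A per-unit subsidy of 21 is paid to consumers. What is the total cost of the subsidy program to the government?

Pre-subsidy: 498 - 6P = -25 + 4P gives P* = 52.3, Q* = 184.2.
With the rebate, buyers effectively pay Pb = Ps − 21, where Ps is the price sellers receive.
Demand in terms of Ps becomes Qd = 498 − 6(Ps − 21) = 624 - 6Ps. Setting this equal to supply: 624 - 6Ps = -25 + 4Ps, so Ps = 64.9.
Buyers pay Pb = 64.9 − 21 = 43.9; Q' = -25 + 4·64.9 = 234.6.
Government outlay = subsidy × quantity = 21 × 234.6 = 4926.6.

Government cost = 4926.6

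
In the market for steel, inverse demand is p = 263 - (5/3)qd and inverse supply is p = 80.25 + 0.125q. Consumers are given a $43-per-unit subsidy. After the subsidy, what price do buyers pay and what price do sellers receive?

Buyers pay $53; sellers receive $96

Pre-subsidy: 263 - (5/3)q = 80.25 + 0.125q gives q* = 102 and p* = 93.
With the rebate, buyers effectively pay pb = ps − 43, where ps is the price sellers receive.
On the curves, pb = 263 - (5/3)q and ps = 80.25 + 0.125q; the wedge ps − pb = 43 gives 80.25 + 0.125q − (263 - (5/3)q) = 43, so q' = 126.
Then pb = 263 − (5/3)·126 = 53 and ps = 80.25 + 0.125·126 = 96.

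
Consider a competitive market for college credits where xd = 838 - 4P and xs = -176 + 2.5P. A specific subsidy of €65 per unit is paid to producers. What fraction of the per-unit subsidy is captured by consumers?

Consumer share = 5/13

Pre-subsidy: 838 - 4P = -176 + 2.5P gives P* = 156, x* = 214.
With the subsidy, sellers receive Ps = Pb + 65 for each unit, where Pb is the price buyers pay.
Supply in terms of Pb becomes xs = -176 + 2.5(Pb + 65) = -13.5 + 2.5Pb. Setting this equal to demand: 838 - 4Pb = -13.5 + 2.5Pb, so Pb = 131.
Sellers receive Ps = 131 + 65 = 196; x' = 838 − 4·131 = 314.
Buyers' price falls by P* − Pb = 156 − 131 = 25; sellers' price rises by Ps − P* = 196 − 156 = 40.
So consumers capture 25/65 = 5/13 of each unit of subsidy.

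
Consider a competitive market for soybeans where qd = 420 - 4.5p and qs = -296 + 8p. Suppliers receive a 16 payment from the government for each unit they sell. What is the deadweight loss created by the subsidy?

Deadweight loss = 368.64

Pre-subsidy: 420 - 4.5p = -296 + 8p gives p* = 57.28, q* = 162.24.
With the subsidy, sellers receive ps = pb + 16 for each unit, where pb is the price buyers pay.
Supply in terms of pb becomes qs = -296 + 8(pb + 16) = -168 + 8pb. Setting this equal to demand: 420 - 4.5pb = -168 + 8pb, so pb = 47.04.
Sellers receive ps = 47.04 + 16 = 63.04; q' = 420 − 4.5·47.04 = 208.32.
The subsidy expands output by 208.32 − 162.24 = 46.08 past the efficient level; on those units the gap between marginal cost and willingness to pay runs from 0 up to 16.
DWL = ½ × 16 × 46.08 = 368.64.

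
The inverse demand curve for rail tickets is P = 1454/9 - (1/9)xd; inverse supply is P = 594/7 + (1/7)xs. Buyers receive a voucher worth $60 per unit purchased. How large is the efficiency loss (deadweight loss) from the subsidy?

Deadweight loss = $7087.5

Pre-subsidy: 1454/9 - (1/9)x = 594/7 + (1/7)x gives x* = 302 and P* = 128.
With the rebate, buyers effectively pay Pb = Ps − 60, where Ps is the price sellers receive.
On the curves, Pb = 1454/9 - (1/9)x and Ps = 594/7 + (1/7)x; the wedge Ps − Pb = 60 gives 594/7 + (1/7)x − (1454/9 - (1/9)x) = 60, so x' = 538.25.
Then Pb = 1454/9 − (1/9)·538.25 = 101.75 and Ps = 594/7 + (1/7)·538.25 = 161.75.
The subsidy expands output by 538.25 − 302 = 236.25 past the efficient level; on those units the gap between marginal cost and willingness to pay runs from 0 up to 60.
DWL = ½ × 60 × 236.25 = 7087.5.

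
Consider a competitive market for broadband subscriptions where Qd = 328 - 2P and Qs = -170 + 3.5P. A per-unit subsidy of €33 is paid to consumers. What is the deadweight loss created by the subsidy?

Deadweight loss = €693

Pre-subsidy: 328 - 2P = -170 + 3.5P gives P* = 996/11, Q* = 1616/11.
With the rebate, buyers effectively pay Pb = Ps − 33, where Ps is the price sellers receive.
Demand in terms of Ps becomes Qd = 328 − 2(Ps − 33) = 394 - 2Ps. Setting this equal to supply: 394 - 2Ps = -170 + 3.5Ps, so Ps = 1128/11.
Buyers pay Pb = 1128/11 − 33 = 765/11; Q' = -170 + 3.5·(1128/11) = 2078/11.
The subsidy expands output by 2078/11 − 1616/11 = 42 past the efficient level; on those units the gap between marginal cost and willingness to pay runs from 0 up to 33.
DWL = ½ × 33 × 42 = 693.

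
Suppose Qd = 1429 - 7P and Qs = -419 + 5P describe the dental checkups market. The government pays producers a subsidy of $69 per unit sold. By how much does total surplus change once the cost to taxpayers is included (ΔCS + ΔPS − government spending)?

Pre-subsidy: 1429 - 7P = -419 + 5P gives P* = 154, Q* = 351.
With the subsidy, sellers receive Ps = Pb + 69 for each unit, where Pb is the price buyers pay.
Supply in terms of Pb becomes Qs = -419 + 5(Pb + 69) = -74 + 5Pb. Setting this equal to demand: 1429 - 7Pb = -74 + 5Pb, so Pb = 125.25.
Sellers receive Ps = 125.25 + 69 = 194.25; Q' = 1429 − 7·125.25 = 552.25.
ΔCS = ½(351 + 552.25)(154 − 125.25) = 12984.21875; ΔPS = ½(351 + 552.25)(194.25 − 154) = 18177.90625.
Government spending = 69 × 552.25 = 38105.25.
Net change = 12984.21875 + 18177.90625 − 38105.25 = -6943.125. The loss equals the DWL triangle ½·69·201.25.

Net change in total surplus = -$6943.125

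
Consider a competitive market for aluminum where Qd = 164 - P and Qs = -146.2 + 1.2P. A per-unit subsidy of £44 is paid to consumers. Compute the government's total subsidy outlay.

Government cost = £2068

Pre-subsidy: 164 - P = -146.2 + 1.2P gives P* = 141, Q* = 23.
With the rebate, buyers effectively pay Pb = Ps − 44, where Ps is the price sellers receive.
Demand in terms of Ps becomes Qd = 164 − 1(Ps − 44) = 208 - Ps. Setting this equal to supply: 208 - Ps = -146.2 + 1.2Ps, so Ps = 161.
Buyers pay Pb = 161 − 44 = 117; Q' = -146.2 + 1.2·161 = 47.
Government outlay = subsidy × quantity = 44 × 47 = 2068.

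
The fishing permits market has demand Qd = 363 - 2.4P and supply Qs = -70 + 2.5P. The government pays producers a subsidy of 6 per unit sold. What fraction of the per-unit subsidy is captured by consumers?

Pre-subsidy: 363 - 2.4P = -70 + 2.5P gives P* = 4330/49, Q* = 7395/49.
With the subsidy, sellers receive Ps = Pb + 6 for each unit, where Pb is the price buyers pay.
Supply in terms of Pb becomes Qs = -70 + 2.5(Pb + 6) = -55 + 2.5Pb. Setting this equal to demand: 363 - 2.4Pb = -55 + 2.5Pb, so Pb = 4180/49.
Sellers receive Ps = 4180/49 + 6 = 4474/49; Q' = 363 − 2.4·(4180/49) = 7755/49.
Buyers' price falls by P* − Pb = 4330/49 − 4180/49 = 150/49; sellers' price rises by Ps − P* = 4474/49 − 4330/49 = 144/49.
So consumers capture (150/49)/6 = 25/49 of each unit of subsidy.

Consumer share = 25/49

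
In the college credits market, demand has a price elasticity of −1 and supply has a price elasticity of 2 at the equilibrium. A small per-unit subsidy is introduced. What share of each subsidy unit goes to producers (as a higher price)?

For a small subsidy around the equilibrium, the benefit split depends on the relative slopes, which at a point are proportional to the elasticities.
Buyer share = εs/(εs + |εd|) = 2/(2 + 1) = 2/3; seller share = |εd|/(εs + |εd|) = 1/3.
So producers capture 1/3 of the subsidy.

Producer share = 1/3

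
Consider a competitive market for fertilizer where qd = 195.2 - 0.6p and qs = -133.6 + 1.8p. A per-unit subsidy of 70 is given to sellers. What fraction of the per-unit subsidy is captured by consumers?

Consumer share = 0.75

Pre-subsidy: 195.2 - 0.6p = -133.6 + 1.8p gives p* = 137, q* = 113.
With the subsidy, sellers receive ps = pb + 70 for each unit, where pb is the price buyers pay.
Supply in terms of pb becomes qs = -133.6 + 1.8(pb + 70) = -7.6 + 1.8pb. Setting this equal to demand: 195.2 - 0.6pb = -7.6 + 1.8pb, so pb = 84.5.
Sellers receive ps = 84.5 + 70 = 154.5; q' = 195.2 − 0.6·84.5 = 144.5.
Buyers' price falls by p* − pb = 137 − 84.5 = 52.5; sellers' price rises by ps − p* = 154.5 − 137 = 17.5.
So consumers capture 52.5/70 = 0.75 of each unit of subsidy.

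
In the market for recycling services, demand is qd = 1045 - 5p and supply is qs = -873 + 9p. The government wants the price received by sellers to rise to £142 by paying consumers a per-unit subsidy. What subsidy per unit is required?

Required subsidy s = £14 per unit

At a seller price of 142, quantity supplied is -873 + 9·142 = 405.
Buyers absorb 405 only when they pay pb with 1045 − 5·pb = 405, i.e. pb = 128.
s = ps − pb = 142 − 128 = 14.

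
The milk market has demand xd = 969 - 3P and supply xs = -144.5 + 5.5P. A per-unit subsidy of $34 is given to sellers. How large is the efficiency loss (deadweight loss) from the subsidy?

Pre-subsidy: 969 - 3P = -144.5 + 5.5P gives P* = 131, x* = 576.
With the subsidy, sellers receive Ps = Pb + 34 for each unit, where Pb is the price buyers pay.
Supply in terms of Pb becomes xs = -144.5 + 5.5(Pb + 34) = 42.5 + 5.5Pb. Setting this equal to demand: 969 - 3Pb = 42.5 + 5.5Pb, so Pb = 109.
Sellers receive Ps = 109 + 34 = 143; x' = 969 − 3·109 = 642.
The subsidy expands output by 642 − 576 = 66 past the efficient level; on those units the gap between marginal cost and willingness to pay runs from 0 up to 34.
DWL = ½ × 34 × 66 = 1122.

Deadweight loss = $1122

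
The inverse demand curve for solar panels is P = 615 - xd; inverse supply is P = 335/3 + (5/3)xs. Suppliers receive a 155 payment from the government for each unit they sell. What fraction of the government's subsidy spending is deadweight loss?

DWL / government spending = 93/790

Pre-subsidy: 615 - x = 335/3 + (5/3)x gives x* = 188.75 and P* = 426.25.
With the subsidy, sellers receive Ps = Pb + 155 for each unit, where Pb is the price buyers pay.
On the curves, Pb = 615 - x and Ps = 335/3 + (5/3)x; the wedge Ps − Pb = 155 gives 335/3 + (5/3)x − (615 - x) = 155, so x' = 246.875.
Then Pb = 615 − 1·246.875 = 368.125 and Ps = 335/3 + (5/3)·246.875 = 523.125.
ΔCS = ½(188.75 + 246.875)(426.25 − 368.125) = 12660.3515625; ΔPS = ½(188.75 + 246.875)(523.125 − 426.25) = 21100.5859375.
Government spending = 155 × 246.875 = 38265.625.
DWL = ½ × 155 × (246.875 − 188.75) = 4504.6875; fraction = 4504.6875 / 38265.625 = 93/790.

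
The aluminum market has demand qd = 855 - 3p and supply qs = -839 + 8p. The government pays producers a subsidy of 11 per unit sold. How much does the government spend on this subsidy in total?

Pre-subsidy: 855 - 3p = -839 + 8p gives p* = 154, q* = 393.
With the subsidy, sellers receive ps = pb + 11 for each unit, where pb is the price buyers pay.
Supply in terms of pb becomes qs = -839 + 8(pb + 11) = -751 + 8pb. Setting this equal to demand: 855 - 3pb = -751 + 8pb, so pb = 146.
Sellers receive ps = 146 + 11 = 157; q' = 855 − 3·146 = 417.
Government outlay = subsidy × quantity = 11 × 417 = 4587.

Government cost = 4587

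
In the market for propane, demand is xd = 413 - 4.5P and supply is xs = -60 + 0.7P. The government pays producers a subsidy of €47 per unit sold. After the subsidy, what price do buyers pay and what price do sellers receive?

Pre-subsidy: 413 - 4.5P = -60 + 0.7P gives P* = 2365/26, x* = 191/52.
With the subsidy, sellers receive Ps = Pb + 47 for each unit, where Pb is the price buyers pay.
Supply in terms of Pb becomes xs = -60 + 0.7(Pb + 47) = -27.1 + 0.7Pb. Setting this equal to demand: 413 - 4.5Pb = -27.1 + 0.7Pb, so Pb = 4401/52.
Sellers receive Ps = 4401/52 + 47 = 6845/52; x' = 413 − 4.5·(4401/52) = 3343/104.

Buyers pay 4401/52; sellers receive 6845/52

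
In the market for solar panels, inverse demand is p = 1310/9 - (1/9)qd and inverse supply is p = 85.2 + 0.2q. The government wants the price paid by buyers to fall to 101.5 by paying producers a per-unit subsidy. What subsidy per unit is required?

At a buyer price of 101.5, quantity demanded is 1310 − 9·101.5 = 396.5.
Sellers supply 396.5 only when they receive ps = 85.2 + 0.2·396.5 = 164.5.
s = ps − pb = 164.5 − 101.5 = 63.

Required subsidy s = 63 per unit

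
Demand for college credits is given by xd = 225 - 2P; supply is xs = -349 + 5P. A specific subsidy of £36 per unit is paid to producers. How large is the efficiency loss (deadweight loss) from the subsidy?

Pre-subsidy: 225 - 2P = -349 + 5P gives P* = 82, x* = 61.
With the subsidy, sellers receive Ps = Pb + 36 for each unit, where Pb is the price buyers pay.
Supply in terms of Pb becomes xs = -349 + 5(Pb + 36) = -169 + 5Pb. Setting this equal to demand: 225 - 2Pb = -169 + 5Pb, so Pb = 394/7.
Sellers receive Ps = 394/7 + 36 = 646/7; x' = 225 − 2·(394/7) = 787/7.
The subsidy expands output by 787/7 − 61 = 360/7 past the efficient level; on those units the gap between marginal cost and willingness to pay runs from 0 up to 36.
DWL = ½ × 36 × 360/7 = 6480/7.

Deadweight loss = 6480/7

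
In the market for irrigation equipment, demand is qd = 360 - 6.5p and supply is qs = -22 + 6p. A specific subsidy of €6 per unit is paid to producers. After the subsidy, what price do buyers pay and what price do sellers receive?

Buyers pay €27.68; sellers receive €33.68

Pre-subsidy: 360 - 6.5p = -22 + 6p gives p* = 30.56, q* = 161.36.
With the subsidy, sellers receive ps = pb + 6 for each unit, where pb is the price buyers pay.
Supply in terms of pb becomes qs = -22 + 6(pb + 6) = 14 + 6pb. Setting this equal to demand: 360 - 6.5pb = 14 + 6pb, so pb = 27.68.
Sellers receive ps = 27.68 + 6 = 33.68; q' = 360 − 6.5·27.68 = 180.08.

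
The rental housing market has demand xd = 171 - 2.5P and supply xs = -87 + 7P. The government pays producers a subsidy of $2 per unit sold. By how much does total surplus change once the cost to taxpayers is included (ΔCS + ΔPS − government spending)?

Pre-subsidy: 171 - 2.5P = -87 + 7P gives P* = 516/19, x* = 1959/19.
With the subsidy, sellers receive Ps = Pb + 2 for each unit, where Pb is the price buyers pay.
Supply in terms of Pb becomes xs = -87 + 7(Pb + 2) = -73 + 7Pb. Setting this equal to demand: 171 - 2.5Pb = -73 + 7Pb, so Pb = 488/19.
Sellers receive Ps = 488/19 + 2 = 526/19; x' = 171 − 2.5·(488/19) = 2029/19.
ΔCS = ½(1959/19 + 2029/19)(516/19 − 488/19) = 55832/361; ΔPS = ½(1959/19 + 2029/19)(526/19 − 516/19) = 19940/361.
Government spending = 2 × 2029/19 = 4058/19.
Net change = 55832/361 + 19940/361 − 4058/19 = -70/19. The loss equals the DWL triangle ½·2·70/19.

Net change in total surplus = -70/19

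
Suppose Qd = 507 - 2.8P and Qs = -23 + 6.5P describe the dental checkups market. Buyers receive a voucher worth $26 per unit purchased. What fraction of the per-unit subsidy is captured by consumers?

Consumer share = 65/93

Pre-subsidy: 507 - 2.8P = -23 + 6.5P gives P* = 5300/93, Q* = 32311/93.
With the rebate, buyers effectively pay Pb = Ps − 26, where Ps is the price sellers receive.
Demand in terms of Ps becomes Qd = 507 − 2.8(Ps − 26) = 579.8 - 2.8Ps. Setting this equal to supply: 579.8 - 2.8Ps = -23 + 6.5Ps, so Ps = 6028/93.
Buyers pay Pb = 6028/93 − 26 = 3610/93; Q' = -23 + 6.5·(6028/93) = 37043/93.
Buyers' price falls by P* − Pb = 5300/93 − 3610/93 = 1690/93; sellers' price rises by Ps − P* = 6028/93 − 5300/93 = 728/93.
So consumers capture (1690/93)/26 = 65/93 of each unit of subsidy.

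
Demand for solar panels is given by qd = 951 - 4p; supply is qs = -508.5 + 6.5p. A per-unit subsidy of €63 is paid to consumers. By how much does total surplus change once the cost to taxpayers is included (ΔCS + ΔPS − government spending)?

Net change in total surplus = -€4914

Pre-subsidy: 951 - 4p = -508.5 + 6.5p gives p* = 139, q* = 395.
With the rebate, buyers effectively pay pb = ps − 63, where ps is the price sellers receive.
Demand in terms of ps becomes qd = 951 − 4(ps − 63) = 1203 - 4ps. Setting this equal to supply: 1203 - 4ps = -508.5 + 6.5ps, so ps = 163.
Buyers pay pb = 163 − 63 = 100; q' = -508.5 + 6.5·163 = 551.
ΔCS = ½(395 + 551)(139 − 100) = 18447; ΔPS = ½(395 + 551)(163 − 139) = 11352.
Government spending = 63 × 551 = 34713.
Net change = 18447 + 11352 − 34713 = -4914. The loss equals the DWL triangle ½·63·156.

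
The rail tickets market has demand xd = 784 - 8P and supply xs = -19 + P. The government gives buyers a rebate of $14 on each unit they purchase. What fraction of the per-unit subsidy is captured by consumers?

Consumer share = 1/9

Pre-subsidy: 784 - 8P = -19 + P gives P* = 803/9, x* = 632/9.
With the rebate, buyers effectively pay Pb = Ps − 14, where Ps is the price sellers receive.
Demand in terms of Ps becomes xd = 784 − 8(Ps − 14) = 896 - 8Ps. Setting this equal to supply: 896 - 8Ps = -19 + Ps, so Ps = 305/3.
Buyers pay Pb = 305/3 − 14 = 263/3; x' = -19 + 1·(305/3) = 248/3.
Buyers' price falls by P* − Pb = 803/9 − 263/3 = 14/9; sellers' price rises by Ps − P* = 305/3 − 803/9 = 112/9.
So consumers capture (14/9)/14 = 1/9 of each unit of subsidy.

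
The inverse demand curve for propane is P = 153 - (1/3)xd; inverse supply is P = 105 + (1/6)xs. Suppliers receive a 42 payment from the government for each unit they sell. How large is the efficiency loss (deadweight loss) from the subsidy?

Deadweight loss = 1764

Pre-subsidy: 153 - (1/3)x = 105 + (1/6)x gives x* = 96 and P* = 121.
With the subsidy, sellers receive Ps = Pb + 42 for each unit, where Pb is the price buyers pay.
On the curves, Pb = 153 - (1/3)x and Ps = 105 + (1/6)x; the wedge Ps − Pb = 42 gives 105 + (1/6)x − (153 - (1/3)x) = 42, so x' = 180.
Then Pb = 153 − (1/3)·180 = 93 and Ps = 105 + (1/6)·180 = 135.
The subsidy expands output by 180 − 96 = 84 past the efficient level; on those units the gap between marginal cost and willingness to pay runs from 0 up to 42.
DWL = ½ × 42 × 84 = 1764.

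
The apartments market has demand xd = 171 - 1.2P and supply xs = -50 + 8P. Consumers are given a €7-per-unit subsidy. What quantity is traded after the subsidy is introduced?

Pre-subsidy: 171 - 1.2P = -50 + 8P gives P* = 1105/46, x* = 3270/23.
With the rebate, buyers effectively pay Pb = Ps − 7, where Ps is the price sellers receive.
Demand in terms of Ps becomes xd = 171 − 1.2(Ps − 7) = 179.4 - 1.2Ps. Setting this equal to supply: 179.4 - 1.2Ps = -50 + 8Ps, so Ps = 1147/46.
Buyers pay Pb = 1147/46 − 7 = 825/46; x' = -50 + 8·(1147/46) = 3438/23.

x' = 3438/23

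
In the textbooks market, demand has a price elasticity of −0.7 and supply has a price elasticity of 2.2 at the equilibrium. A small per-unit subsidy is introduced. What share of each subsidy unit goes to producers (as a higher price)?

Producer share = 7/29

For a small subsidy around the equilibrium, the benefit split depends on the relative slopes, which at a point are proportional to the elasticities.
Buyer share = εs/(εs + |εd|) = 2.2/(2.2 + 0.7) = 22/29; seller share = |εd|/(εs + |εd|) = 7/29.
So producers capture 7/29 of the subsidy.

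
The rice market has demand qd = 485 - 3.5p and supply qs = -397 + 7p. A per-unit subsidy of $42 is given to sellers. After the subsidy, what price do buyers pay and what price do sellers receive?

Buyers pay $56; sellers receive $98

Pre-subsidy: 485 - 3.5p = -397 + 7p gives p* = 84, q* = 191.
With the subsidy, sellers receive ps = pb + 42 for each unit, where pb is the price buyers pay.
Supply in terms of pb becomes qs = -397 + 7(pb + 42) = -103 + 7pb. Setting this equal to demand: 485 - 3.5pb = -103 + 7pb, so pb = 56.
Sellers receive ps = 56 + 42 = 98; q' = 485 − 3.5·56 = 289.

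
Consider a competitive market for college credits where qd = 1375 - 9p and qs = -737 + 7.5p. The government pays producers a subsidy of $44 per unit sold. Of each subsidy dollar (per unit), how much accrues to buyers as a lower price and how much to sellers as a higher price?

Buyers gain $20 per unit; sellers gain $24 per unit

Pre-subsidy: 1375 - 9p = -737 + 7.5p gives p* = 128, q* = 223.
With the subsidy, sellers receive ps = pb + 44 for each unit, where pb is the price buyers pay.
Supply in terms of pb becomes qs = -737 + 7.5(pb + 44) = -407 + 7.5pb. Setting this equal to demand: 1375 - 9pb = -407 + 7.5pb, so pb = 108.
Sellers receive ps = 108 + 44 = 152; q' = 1375 − 9·108 = 403.
Buyers' price falls by p* − pb = 128 − 108 = 20; sellers' price rises by ps − p* = 152 − 128 = 24.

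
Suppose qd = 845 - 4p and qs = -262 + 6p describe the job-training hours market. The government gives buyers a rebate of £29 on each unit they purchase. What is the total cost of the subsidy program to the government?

Government cost = £13682.2

Pre-subsidy: 845 - 4p = -262 + 6p gives p* = 110.7, q* = 402.2.
With the rebate, buyers effectively pay pb = ps − 29, where ps is the price sellers receive.
Demand in terms of ps becomes qd = 845 − 4(ps − 29) = 961 - 4ps. Setting this equal to supply: 961 - 4ps = -262 + 6ps, so ps = 122.3.
Buyers pay pb = 122.3 − 29 = 93.3; q' = -262 + 6·122.3 = 471.8.
Government outlay = subsidy × quantity = 29 × 471.8 = 13682.2.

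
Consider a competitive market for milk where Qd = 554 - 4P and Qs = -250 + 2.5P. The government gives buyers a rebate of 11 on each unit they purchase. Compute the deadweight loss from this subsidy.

Deadweight loss = 1210/13

Pre-subsidy: 554 - 4P = -250 + 2.5P gives P* = 1608/13, Q* = 770/13.
With the rebate, buyers effectively pay Pb = Ps − 11, where Ps is the price sellers receive.
Demand in terms of Ps becomes Qd = 554 − 4(Ps − 11) = 598 - 4Ps. Setting this equal to supply: 598 - 4Ps = -250 + 2.5Ps, so Ps = 1696/13.
Buyers pay Pb = 1696/13 − 11 = 1553/13; Q' = -250 + 2.5·(1696/13) = 990/13.
The subsidy expands output by 990/13 − 770/13 = 220/13 past the efficient level; on those units the gap between marginal cost and willingness to pay runs from 0 up to 11.
DWL = ½ × 11 × 220/13 = 1210/13.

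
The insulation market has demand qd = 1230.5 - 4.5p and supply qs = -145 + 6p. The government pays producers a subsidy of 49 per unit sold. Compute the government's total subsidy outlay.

Pre-subsidy: 1230.5 - 4.5p = -145 + 6p gives p* = 131, q* = 641.
With the subsidy, sellers receive ps = pb + 49 for each unit, where pb is the price buyers pay.
Supply in terms of pb becomes qs = -145 + 6(pb + 49) = 149 + 6pb. Setting this equal to demand: 1230.5 - 4.5pb = 149 + 6pb, so pb = 103.
Sellers receive ps = 103 + 49 = 152; q' = 1230.5 − 4.5·103 = 767.
Government outlay = subsidy × quantity = 49 × 767 = 37583.

Government cost = 37583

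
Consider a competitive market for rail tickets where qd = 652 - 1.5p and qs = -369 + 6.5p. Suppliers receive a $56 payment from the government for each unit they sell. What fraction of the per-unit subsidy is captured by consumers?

Consumer share = 0.8125

Pre-subsidy: 652 - 1.5p = -369 + 6.5p gives p* = 127.625, q* = 460.5625.
With the subsidy, sellers receive ps = pb + 56 for each unit, where pb is the price buyers pay.
Supply in terms of pb becomes qs = -369 + 6.5(pb + 56) = -5 + 6.5pb. Setting this equal to demand: 652 - 1.5pb = -5 + 6.5pb, so pb = 82.125.
Sellers receive ps = 82.125 + 56 = 138.125; q' = 652 − 1.5·82.125 = 528.8125.
Buyers' price falls by p* − pb = 127.625 − 82.125 = 45.5; sellers' price rises by ps − p* = 138.125 − 127.625 = 10.5.
So consumers capture 45.5/56 = 0.8125 of each unit of subsidy.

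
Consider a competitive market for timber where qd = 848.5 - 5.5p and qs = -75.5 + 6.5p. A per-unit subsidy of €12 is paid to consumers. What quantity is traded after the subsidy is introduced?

q' = 460.75

Pre-subsidy: 848.5 - 5.5p = -75.5 + 6.5p gives p* = 77, q* = 425.
With the rebate, buyers effectively pay pb = ps − 12, where ps is the price sellers receive.
Demand in terms of ps becomes qd = 848.5 − 5.5(ps − 12) = 914.5 - 5.5ps. Setting this equal to supply: 914.5 - 5.5ps = -75.5 + 6.5ps, so ps = 82.5.
Buyers pay pb = 82.5 − 12 = 70.5; q' = -75.5 + 6.5·82.5 = 460.75.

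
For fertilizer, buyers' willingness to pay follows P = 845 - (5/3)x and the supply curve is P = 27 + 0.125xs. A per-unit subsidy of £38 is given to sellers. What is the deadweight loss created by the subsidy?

Deadweight loss = 17328/43

Pre-subsidy: 845 - (5/3)x = 27 + 0.125x gives x* = 19632/43 and P* = 3615/43.
With the subsidy, sellers receive Ps = Pb + 38 for each unit, where Pb is the price buyers pay.
On the curves, Pb = 845 - (5/3)x and Ps = 27 + 0.125x; the wedge Ps − Pb = 38 gives 27 + 0.125x − (845 - (5/3)x) = 38, so x' = 20544/43.
Then Pb = 845 − (5/3)·(20544/43) = 2095/43 and Ps = 27 + 0.125·(20544/43) = 3729/43.
The subsidy expands output by 20544/43 − 19632/43 = 912/43 past the efficient level; on those units the gap between marginal cost and willingness to pay runs from 0 up to 38.
DWL = ½ × 38 × 912/43 = 17328/43.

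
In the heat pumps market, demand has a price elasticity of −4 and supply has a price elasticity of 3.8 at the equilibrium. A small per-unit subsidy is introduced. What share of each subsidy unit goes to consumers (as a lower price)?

Consumer share = 19/39

For a small subsidy around the equilibrium, the benefit split depends on the relative slopes, which at a point are proportional to the elasticities.
Buyer share = εs/(εs + |εd|) = 3.8/(3.8 + 4) = 19/39; seller share = |εd|/(εs + |εd|) = 20/39.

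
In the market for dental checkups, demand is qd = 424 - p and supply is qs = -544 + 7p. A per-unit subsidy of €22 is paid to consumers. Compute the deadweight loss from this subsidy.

Deadweight loss = €211.75

Pre-subsidy: 424 - p = -544 + 7p gives p* = 121, q* = 303.
With the rebate, buyers effectively pay pb = ps − 22, where ps is the price sellers receive.
Demand in terms of ps becomes qd = 424 − 1(ps − 22) = 446 - ps. Setting this equal to supply: 446 - ps = -544 + 7ps, so ps = 123.75.
Buyers pay pb = 123.75 − 22 = 101.75; q' = -544 + 7·123.75 = 322.25.
The subsidy expands output by 322.25 − 303 = 19.25 past the efficient level; on those units the gap between marginal cost and willingness to pay runs from 0 up to 22.
DWL = ½ × 22 × 19.25 = 211.75.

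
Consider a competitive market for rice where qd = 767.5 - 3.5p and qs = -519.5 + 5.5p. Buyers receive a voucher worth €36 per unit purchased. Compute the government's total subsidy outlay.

Pre-subsidy: 767.5 - 3.5p = -519.5 + 5.5p gives p* = 143, q* = 267.
With the rebate, buyers effectively pay pb = ps − 36, where ps is the price sellers receive.
Demand in terms of ps becomes qd = 767.5 − 3.5(ps − 36) = 893.5 - 3.5ps. Setting this equal to supply: 893.5 - 3.5ps = -519.5 + 5.5ps, so ps = 157.
Buyers pay pb = 157 − 36 = 121; q' = -519.5 + 5.5·157 = 344.
Government outlay = subsidy × quantity = 36 × 344 = 12384.

Government cost = €12384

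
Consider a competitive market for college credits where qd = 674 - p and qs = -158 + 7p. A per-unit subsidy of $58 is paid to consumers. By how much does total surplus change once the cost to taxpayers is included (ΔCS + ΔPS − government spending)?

Pre-subsidy: 674 - p = -158 + 7p gives p* = 104, q* = 570.
With the rebate, buyers effectively pay pb = ps − 58, where ps is the price sellers receive.
Demand in terms of ps becomes qd = 674 − 1(ps − 58) = 732 - ps. Setting this equal to supply: 732 - ps = -158 + 7ps, so ps = 111.25.
Buyers pay pb = 111.25 − 58 = 53.25; q' = -158 + 7·111.25 = 620.75.
ΔCS = ½(570 + 620.75)(104 − 53.25) = 30215.28125; ΔPS = ½(570 + 620.75)(111.25 − 104) = 4316.46875.
Government spending = 58 × 620.75 = 36003.5.
Net change = 30215.28125 + 4316.46875 − 36003.5 = -1471.75. The loss equals the DWL triangle ½·58·50.75.

Net change in total surplus = -$1471.75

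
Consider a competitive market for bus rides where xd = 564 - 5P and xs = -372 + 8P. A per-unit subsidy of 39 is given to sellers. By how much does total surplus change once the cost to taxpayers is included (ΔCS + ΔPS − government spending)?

Pre-subsidy: 564 - 5P = -372 + 8P gives P* = 72, x* = 204.
With the subsidy, sellers receive Ps = Pb + 39 for each unit, where Pb is the price buyers pay.
Supply in terms of Pb becomes xs = -372 + 8(Pb + 39) = -60 + 8Pb. Setting this equal to demand: 564 - 5Pb = -60 + 8Pb, so Pb = 48.
Sellers receive Ps = 48 + 39 = 87; x' = 564 − 5·48 = 324.
ΔCS = ½(204 + 324)(72 − 48) = 6336; ΔPS = ½(204 + 324)(87 − 72) = 3960.
Government spending = 39 × 324 = 12636.
Net change = 6336 + 3960 − 12636 = -2340. The loss equals the DWL triangle ½·39·120.

Net change in total surplus = -2340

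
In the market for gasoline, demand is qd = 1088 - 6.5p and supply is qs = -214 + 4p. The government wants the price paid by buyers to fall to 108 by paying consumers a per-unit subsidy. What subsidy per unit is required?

At a buyer price of 108, quantity demanded is 1088 − 6.5·108 = 386.
Sellers supply 386 only when they receive ps with -214 + 4·ps = 386, i.e. ps = 150.
s = ps − pb = 150 − 108 = 42.

Required subsidy s = 42 per unit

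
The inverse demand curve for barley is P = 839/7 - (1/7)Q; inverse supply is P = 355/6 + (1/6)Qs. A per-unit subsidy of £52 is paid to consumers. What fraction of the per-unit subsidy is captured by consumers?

Pre-subsidy: 839/7 - (1/7)Q = 355/6 + (1/6)Q gives Q* = 2549/13 and P* = 1194/13.
With the rebate, buyers effectively pay Pb = Ps − 52, where Ps is the price sellers receive.
On the curves, Pb = 839/7 - (1/7)Q and Ps = 355/6 + (1/6)Q; the wedge Ps − Pb = 52 gives 355/6 + (1/6)Q − (839/7 - (1/7)Q) = 52, so Q' = 4733/13.
Then Pb = 839/7 − (1/7)·(4733/13) = 882/13 and Ps = 355/6 + (1/6)·(4733/13) = 1558/13.
Buyers' price falls by P* − Pb = 1194/13 − 882/13 = 24; sellers' price rises by Ps − P* = 1558/13 − 1194/13 = 28.
So consumers capture 24/52 = 6/13 of each unit of subsidy.

Consumer share = 6/13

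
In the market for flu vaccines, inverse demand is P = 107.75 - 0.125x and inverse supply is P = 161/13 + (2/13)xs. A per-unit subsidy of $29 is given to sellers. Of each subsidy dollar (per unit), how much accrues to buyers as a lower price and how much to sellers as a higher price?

Buyers gain $13 per unit; sellers gain $16 per unit

Pre-subsidy: 107.75 - 0.125x = 161/13 + (2/13)x gives x* = 342 and P* = 65.
With the subsidy, sellers receive Ps = Pb + 29 for each unit, where Pb is the price buyers pay.
On the curves, Pb = 107.75 - 0.125x and Ps = 161/13 + (2/13)x; the wedge Ps − Pb = 29 gives 161/13 + (2/13)x − (107.75 - 0.125x) = 29, so x' = 446.
Then Pb = 107.75 − 0.125·446 = 52 and Ps = 161/13 + (2/13)·446 = 81.
Buyers' price falls by P* − Pb = 65 − 52 = 13; sellers' price rises by Ps − P* = 81 − 65 = 16.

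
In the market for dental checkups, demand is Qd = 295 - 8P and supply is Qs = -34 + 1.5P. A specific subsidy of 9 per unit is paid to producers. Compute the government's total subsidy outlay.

Government cost = 5013/19

Pre-subsidy: 295 - 8P = -34 + 1.5P gives P* = 658/19, Q* = 341/19.
With the subsidy, sellers receive Ps = Pb + 9 for each unit, where Pb is the price buyers pay.
Supply in terms of Pb becomes Qs = -34 + 1.5(Pb + 9) = -20.5 + 1.5Pb. Setting this equal to demand: 295 - 8Pb = -20.5 + 1.5Pb, so Pb = 631/19.
Sellers receive Ps = 631/19 + 9 = 802/19; Q' = 295 − 8·(631/19) = 557/19.
Government outlay = subsidy × quantity = 9 × 557/19 = 5013/19.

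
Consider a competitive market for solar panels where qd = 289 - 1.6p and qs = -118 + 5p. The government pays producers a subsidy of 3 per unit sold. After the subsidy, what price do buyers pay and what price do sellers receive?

Pre-subsidy: 289 - 1.6p = -118 + 5p gives p* = 185/3, q* = 571/3.
With the subsidy, sellers receive ps = pb + 3 for each unit, where pb is the price buyers pay.
Supply in terms of pb becomes qs = -118 + 5(pb + 3) = -103 + 5pb. Setting this equal to demand: 289 - 1.6pb = -103 + 5pb, so pb = 1960/33.
Sellers receive ps = 1960/33 + 3 = 2059/33; q' = 289 − 1.6·(1960/33) = 6401/33.

Buyers pay 1960/33; sellers receive 2059/33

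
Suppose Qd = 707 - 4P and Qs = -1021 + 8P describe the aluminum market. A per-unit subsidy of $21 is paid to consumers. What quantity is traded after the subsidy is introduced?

Q' = 187

Pre-subsidy: 707 - 4P = -1021 + 8P gives P* = 144, Q* = 131.
With the rebate, buyers effectively pay Pb = Ps − 21, where Ps is the price sellers receive.
Demand in terms of Ps becomes Qd = 707 − 4(Ps − 21) = 791 - 4Ps. Setting this equal to supply: 791 - 4Ps = -1021 + 8Ps, so Ps = 151.
Buyers pay Pb = 151 − 21 = 130; Q' = -1021 + 8·151 = 187.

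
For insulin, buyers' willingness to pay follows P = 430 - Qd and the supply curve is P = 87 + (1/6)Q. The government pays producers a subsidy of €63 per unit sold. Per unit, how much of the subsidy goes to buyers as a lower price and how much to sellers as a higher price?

Buyers gain €54 per unit; sellers gain €9 per unit

Pre-subsidy: 430 - Q = 87 + (1/6)Q gives Q* = 294 and P* = 136.
With the subsidy, sellers receive Ps = Pb + 63 for each unit, where Pb is the price buyers pay.
On the curves, Pb = 430 - Q and Ps = 87 + (1/6)Q; the wedge Ps − Pb = 63 gives 87 + (1/6)Q − (430 - Q) = 63, so Q' = 348.
Then Pb = 430 − 1·348 = 82 and Ps = 87 + (1/6)·348 = 145.
Buyers' price falls by P* − Pb = 136 − 82 = 54; sellers' price rises by Ps − P* = 145 − 136 = 9.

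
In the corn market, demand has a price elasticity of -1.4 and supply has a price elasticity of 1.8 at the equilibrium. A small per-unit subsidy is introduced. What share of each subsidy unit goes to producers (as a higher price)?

For a small subsidy around the equilibrium, the benefit split depends on the relative slopes, which at a point are proportional to the elasticities.
Buyer share = εs/(εs + |εd|) = 1.8/(1.8 + 1.4) = 0.5625; seller share = |εd|/(εs + |εd|) = 0.4375.
So producers capture 0.4375 of the subsidy.

Producer share = 0.4375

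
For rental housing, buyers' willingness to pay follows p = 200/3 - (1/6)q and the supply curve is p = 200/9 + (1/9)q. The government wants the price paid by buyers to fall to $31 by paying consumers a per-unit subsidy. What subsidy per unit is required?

Required subsidy s = $15 per unit

At a buyer price of 31, quantity demanded is 400 − 6·31 = 214.
Sellers supply 214 only when they receive ps = 200/9 + (1/9)·214 = 46.
s = ps − pb = 46 − 31 = 15.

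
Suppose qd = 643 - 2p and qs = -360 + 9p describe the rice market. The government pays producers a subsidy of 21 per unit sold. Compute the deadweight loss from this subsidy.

Deadweight loss = 3969/11

Pre-subsidy: 643 - 2p = -360 + 9p gives p* = 1003/11, q* = 5067/11.
With the subsidy, sellers receive ps = pb + 21 for each unit, where pb is the price buyers pay.
Supply in terms of pb becomes qs = -360 + 9(pb + 21) = -171 + 9pb. Setting this equal to demand: 643 - 2pb = -171 + 9pb, so pb = 74.
Sellers receive ps = 74 + 21 = 95; q' = 643 − 2·74 = 495.
The subsidy expands output by 495 − 5067/11 = 378/11 past the efficient level; on those units the gap between marginal cost and willingness to pay runs from 0 up to 21.
DWL = ½ × 21 × 378/11 = 3969/11.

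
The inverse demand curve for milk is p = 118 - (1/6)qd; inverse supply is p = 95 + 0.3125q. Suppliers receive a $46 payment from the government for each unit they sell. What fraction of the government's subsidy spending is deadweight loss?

Pre-subsidy: 118 - (1/6)q = 95 + 0.3125q gives q* = 48 and p* = 110.
With the subsidy, sellers receive ps = pb + 46 for each unit, where pb is the price buyers pay.
On the curves, pb = 118 - (1/6)q and ps = 95 + 0.3125q; the wedge ps − pb = 46 gives 95 + 0.3125q − (118 - (1/6)q) = 46, so q' = 144.
Then pb = 118 − (1/6)·144 = 94 and ps = 95 + 0.3125·144 = 140.
ΔCS = ½(48 + 144)(110 − 94) = 1536; ΔPS = ½(48 + 144)(140 − 110) = 2880.
Government spending = 46 × 144 = 6624.
DWL = ½ × 46 × (144 − 48) = 2208; fraction = 2208 / 6624 = 1/3.

DWL / government spending = 1/3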